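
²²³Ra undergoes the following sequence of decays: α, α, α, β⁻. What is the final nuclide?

Bi-211

Start: (A, Z) = (223, 88).
After α: (219, 86).
After α: (215, 84).
After α: (211, 82).
After β⁻: (211, 83).
Z = 83 is bismuth.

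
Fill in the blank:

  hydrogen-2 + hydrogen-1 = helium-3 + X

gamma ray

Conserve mass number: 2 + 1 = 3 + A, so A = 0.
Conserve atomic number: 1 + 1 = 2 + Z, so Z = 0.
A = 0 and Z = 0 is γ — a gamma ray.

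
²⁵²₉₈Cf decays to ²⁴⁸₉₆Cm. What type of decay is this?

alpha decay

ΔA = 248 − 252 = -4; ΔZ = 96 − 98 = -2.
A drops by 4 and Z drops by 2 — the signature of alpha emission.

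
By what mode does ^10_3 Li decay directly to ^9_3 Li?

ΔA = 9 − 10 = -1; ΔZ = 3 − 3 = +0.
A drops by 1 with Z unchanged — a neutron was emitted.

neutron emission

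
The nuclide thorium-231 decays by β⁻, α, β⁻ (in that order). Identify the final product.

Start: (A, Z) = (231, 90).
After β⁻: (231, 91).
After α: (227, 89).
After β⁻: (227, 90).
Z = 90 is thorium.

Th-227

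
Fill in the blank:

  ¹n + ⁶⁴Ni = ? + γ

Conserve mass number: 1 + 64 = A + 0, so A = 65.
Conserve atomic number: 0 + 28 = Z + 0, so Z = 28.
Z = 28 is nickel, so the species is ⁶⁵Ni.

Ni-65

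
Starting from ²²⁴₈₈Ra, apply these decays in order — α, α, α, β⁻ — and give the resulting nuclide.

Start: (A, Z) = (224, 88).
After α: (220, 86).
After α: (216, 84).
After α: (212, 82).
After β⁻: (212, 83).
Z = 83 is bismuth.

Bi-212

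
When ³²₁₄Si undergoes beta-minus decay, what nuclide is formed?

Beta-minus decay: mass number changes by +0, atomic number by +1.
A: 32 = 32; Z: 14 + 1 = 15.
Z = 15 is phosphorus, so the daughter is ³²₁₅P.

P-32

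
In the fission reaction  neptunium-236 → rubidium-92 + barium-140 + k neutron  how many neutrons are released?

4

Conserve mass number: 236 = 92 + 140 + k, so k = 236 − 232 = 4.
Check atomic number: 93 = 37 + 56 + 0 = 93. ✓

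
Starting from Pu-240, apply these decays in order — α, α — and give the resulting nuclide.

Start: (A, Z) = (240, 94).
After α: (236, 92).
After α: (232, 90).
Z = 90 is thorium.

Th-232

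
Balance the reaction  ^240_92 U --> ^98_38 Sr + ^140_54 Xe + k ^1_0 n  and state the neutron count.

Conserve mass number: 240 = 98 + 140 + k, so k = 240 − 238 = 2.
Check atomic number: 92 = 38 + 54 + 0 = 92. ✓

2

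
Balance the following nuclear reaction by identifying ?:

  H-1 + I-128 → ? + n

Xe-128

Conserve mass number: 1 + 128 = A + 1, so A = 128.
Conserve atomic number: 1 + 53 = Z + 0, so Z = 54.
Z = 54 is xenon, so the species is Xe-128.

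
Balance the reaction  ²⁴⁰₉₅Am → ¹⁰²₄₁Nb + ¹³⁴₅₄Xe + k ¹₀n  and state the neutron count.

4

Conserve mass number: 240 = 102 + 134 + k, so k = 240 − 236 = 4.
Check atomic number: 95 = 41 + 54 + 0 = 95. ✓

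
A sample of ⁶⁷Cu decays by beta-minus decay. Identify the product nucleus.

Zn-67

Beta-minus decay: mass number changes by +0, atomic number by +1.
A: 67 = 67; Z: 29 + 1 = 30.
Z = 30 is zinc, so the daughter is ⁶⁷Zn.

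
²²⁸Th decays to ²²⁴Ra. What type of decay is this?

ΔA = 224 − 228 = -4; ΔZ = 88 − 90 = -2.
A drops by 4 and Z drops by 2 — the signature of alpha emission.

alpha decay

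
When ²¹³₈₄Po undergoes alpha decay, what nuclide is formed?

Pb-209

Alpha decay: mass number changes by -4, atomic number by -2.
A: 213 − 4 = 209; Z: 84 − 2 = 82.
Z = 82 is lead, so the daughter is ²⁰⁹₈₂Pb.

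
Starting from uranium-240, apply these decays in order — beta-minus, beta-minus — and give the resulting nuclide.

Start: (A, Z) = (240, 92).
After β⁻: (240, 93).
After β⁻: (240, 94).
Z = 94 is plutonium.

Pu-240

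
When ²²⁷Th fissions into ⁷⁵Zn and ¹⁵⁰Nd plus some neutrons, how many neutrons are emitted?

Conserve mass number: 227 = 75 + 150 + k, so k = 227 − 225 = 2.
Check atomic number: 90 = 30 + 60 + 0 = 90. ✓

2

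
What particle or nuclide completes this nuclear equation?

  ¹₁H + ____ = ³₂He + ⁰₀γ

Conserve mass number: 1 + A = 3 + 0, so A = 2.
Conserve atomic number: 1 + Z = 2 + 0, so Z = 1.
A = 2 and Z = 1 is ²₁H — a deuteron.

deuteron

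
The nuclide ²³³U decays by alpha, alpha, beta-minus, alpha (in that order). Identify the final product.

Start: (A, Z) = (233, 92).
After α: (229, 90).
After α: (225, 88).
After β⁻: (225, 89).
After α: (221, 87).
Z = 87 is francium.

Fr-221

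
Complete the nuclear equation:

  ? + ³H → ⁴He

Conserve mass number: A + 3 = 4, so A = 1.
Conserve atomic number: Z + 1 = 2, so Z = 1.
A = 1 and Z = 1 is ¹H — a proton.

proton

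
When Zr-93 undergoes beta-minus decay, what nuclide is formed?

Nb-93

Beta-minus decay: mass number changes by +0, atomic number by +1.
A: 93 = 93; Z: 40 + 1 = 41.
Z = 41 is niobium, so the daughter is Nb-93.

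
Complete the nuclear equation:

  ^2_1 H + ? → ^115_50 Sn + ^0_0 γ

In-113

Conserve mass number: 2 + A = 115 + 0, so A = 113.
Conserve atomic number: 1 + Z = 50 + 0, so Z = 49.
Z = 49 is indium, so the species is ^113_49 In.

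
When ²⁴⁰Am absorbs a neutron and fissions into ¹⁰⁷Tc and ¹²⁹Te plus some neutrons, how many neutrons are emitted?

Conserve mass number: 241 = 107 + 129 + k, so k = 241 − 236 = 5.
Check atomic number: 95 = 43 + 52 + 0 = 95. ✓

5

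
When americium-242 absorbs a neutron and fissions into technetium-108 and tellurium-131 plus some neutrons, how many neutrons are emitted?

Conserve mass number: 243 = 108 + 131 + k, so k = 243 − 239 = 4.
Check atomic number: 95 = 43 + 52 + 0 = 95. ✓

4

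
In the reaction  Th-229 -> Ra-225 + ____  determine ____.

alpha particle

Conserve mass number: 229 = 225 + A, so A = 4.
Conserve atomic number: 90 = 88 + Z, so Z = 2.
A = 4 and Z = 2 is He-4 — an alpha particle.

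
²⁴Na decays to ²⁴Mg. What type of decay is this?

beta-minus decay

ΔA = 24 − 24 = 0; ΔZ = 12 − 11 = +1.
A is unchanged and Z rises by 1 — a neutron has become a proton (β⁻ decay).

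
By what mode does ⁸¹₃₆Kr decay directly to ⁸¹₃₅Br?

ΔA = 81 − 81 = 0; ΔZ = 35 − 36 = -1.
A is unchanged and Z drops by 1 — a proton has become a neutron (β⁺ emission or electron capture).

beta-plus decay or electron capture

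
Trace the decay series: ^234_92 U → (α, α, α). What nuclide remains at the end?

Start: (A, Z) = (234, 92).
After α: (230, 90).
After α: (226, 88).
After α: (222, 86).
Z = 86 is radon.

Rn-222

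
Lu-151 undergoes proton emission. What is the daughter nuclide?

Yb-150

Proton emission: mass number changes by -1, atomic number by -1.
A: 151 − 1 = 150; Z: 71 − 1 = 70.
Z = 70 is ytterbium, so the daughter is Yb-150.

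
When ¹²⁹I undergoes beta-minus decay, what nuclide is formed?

Beta-minus decay: mass number changes by +0, atomic number by +1.
A: 129 = 129; Z: 53 + 1 = 54.
Z = 54 is xenon, so the daughter is ¹²⁹Xe.

Xe-129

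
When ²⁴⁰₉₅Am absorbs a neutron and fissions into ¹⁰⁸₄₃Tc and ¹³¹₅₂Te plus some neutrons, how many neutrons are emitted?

Conserve mass number: 241 = 108 + 131 + k, so k = 241 − 239 = 2.
Check atomic number: 95 = 43 + 52 + 0 = 95. ✓

2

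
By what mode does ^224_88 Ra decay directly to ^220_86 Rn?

alpha decay

ΔA = 220 − 224 = -4; ΔZ = 86 − 88 = -2.
A drops by 4 and Z drops by 2 — the signature of alpha emission.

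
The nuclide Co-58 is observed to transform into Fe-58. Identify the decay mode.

ΔA = 58 − 58 = 0; ΔZ = 26 − 27 = -1.
A is unchanged and Z drops by 1 — a proton has become a neutron (β⁺ emission or electron capture).

beta-plus decay or electron capture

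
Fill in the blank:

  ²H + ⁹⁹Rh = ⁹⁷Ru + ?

Conserve mass number: 2 + 99 = 97 + A, so A = 4.
Conserve atomic number: 1 + 45 = 44 + Z, so Z = 2.
A = 4 and Z = 2 is ⁴He — an alpha particle.

alpha particle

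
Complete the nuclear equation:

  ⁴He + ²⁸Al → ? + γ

Conserve mass number: 4 + 28 = A + 0, so A = 32.
Conserve atomic number: 2 + 13 = Z + 0, so Z = 15.
Z = 15 is phosphorus, so the species is ³²P.

P-32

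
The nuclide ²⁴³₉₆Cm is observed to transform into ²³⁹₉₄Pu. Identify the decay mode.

alpha decay

ΔA = 239 − 243 = -4; ΔZ = 94 − 96 = -2.
A drops by 4 and Z drops by 2 — the signature of alpha emission.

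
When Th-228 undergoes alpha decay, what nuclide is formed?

Alpha decay: mass number changes by -4, atomic number by -2.
A: 228 − 4 = 224; Z: 90 − 2 = 88.
Z = 88 is radium, so the daughter is Ra-224.

Ra-224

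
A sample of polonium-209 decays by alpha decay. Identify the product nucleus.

Pb-205

Alpha decay: mass number changes by -4, atomic number by -2.
A: 209 − 4 = 205; Z: 84 − 2 = 82.
Z = 82 is lead, so the daughter is lead-205.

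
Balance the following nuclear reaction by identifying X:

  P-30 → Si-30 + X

positron

Conserve mass number: 30 = 30 + A, so A = 0.
Conserve atomic number: 15 = 14 + Z, so Z = 1.
A = 0 and Z = 1 is e⁺ — a positron.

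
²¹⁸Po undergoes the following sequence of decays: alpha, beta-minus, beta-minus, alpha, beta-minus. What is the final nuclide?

Bi-210

Start: (A, Z) = (218, 84).
After α: (214, 82).
After β⁻: (214, 83).
After β⁻: (214, 84).
After α: (210, 82).
After β⁻: (210, 83).
Z = 83 is bismuth.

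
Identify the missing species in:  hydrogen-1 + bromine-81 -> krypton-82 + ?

gamma ray

Conserve mass number: 1 + 81 = 82 + A, so A = 0.
Conserve atomic number: 1 + 35 = 36 + Z, so Z = 0.
A = 0 and Z = 0 is γ — a gamma ray.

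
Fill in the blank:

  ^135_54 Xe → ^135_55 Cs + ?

beta-minus particle

Conserve mass number: 135 = 135 + A, so A = 0.
Conserve atomic number: 54 = 55 + Z, so Z = -1.
A = 0 and Z = -1 is ^0_-1 e — a beta-minus particle.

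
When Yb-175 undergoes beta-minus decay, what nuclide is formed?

Lu-175

Beta-minus decay: mass number changes by +0, atomic number by +1.
A: 175 = 175; Z: 70 + 1 = 71.
Z = 71 is lutetium, so the daughter is Lu-175.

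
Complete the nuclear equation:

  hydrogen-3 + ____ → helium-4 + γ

Conserve mass number: 3 + A = 4 + 0, so A = 1.
Conserve atomic number: 1 + Z = 2 + 0, so Z = 1.
A = 1 and Z = 1 is hydrogen-1 — a proton.

proton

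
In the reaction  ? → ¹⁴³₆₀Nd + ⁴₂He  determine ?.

Sm-147

Conserve mass number: A = 143 + 4, so A = 147.
Conserve atomic number: Z = 60 + 2, so Z = 62.
Z = 62 is samarium, so the species is ¹⁴⁷₆₂Sm.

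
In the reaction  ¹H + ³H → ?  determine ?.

Conserve mass number: 1 + 3 = A, so A = 4.
Conserve atomic number: 1 + 1 = Z, so Z = 2.
A = 4 and Z = 2 is ⁴He — an alpha particle.

He-4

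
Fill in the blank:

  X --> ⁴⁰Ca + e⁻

K-40

Conserve mass number: A = 40 + 0, so A = 40.
Conserve atomic number: Z = 20 − 1, so Z = 19.
Z = 19 is potassium, so the species is ⁴⁰K.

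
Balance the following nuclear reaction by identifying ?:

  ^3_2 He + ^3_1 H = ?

Conserve mass number: 3 + 3 = A, so A = 6.
Conserve atomic number: 2 + 1 = Z, so Z = 3.
Z = 3 is lithium, so the species is ^6_3 Li.

Li-6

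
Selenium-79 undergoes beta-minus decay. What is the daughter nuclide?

Br-79

Beta-minus decay: mass number changes by +0, atomic number by +1.
A: 79 = 79; Z: 34 + 1 = 35.
Z = 35 is bromine, so the daughter is bromine-79.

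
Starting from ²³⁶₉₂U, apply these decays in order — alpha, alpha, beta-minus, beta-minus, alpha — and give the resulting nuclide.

Start: (A, Z) = (236, 92).
After α: (232, 90).
After α: (228, 88).
After β⁻: (228, 89).
After β⁻: (228, 90).
After α: (224, 88).
Z = 88 is radium.

Ra-224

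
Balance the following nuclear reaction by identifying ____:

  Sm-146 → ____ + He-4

Nd-142

Conserve mass number: 146 = A + 4, so A = 142.
Conserve atomic number: 62 = Z + 2, so Z = 60.
Z = 60 is neodymium, so the species is Nd-142.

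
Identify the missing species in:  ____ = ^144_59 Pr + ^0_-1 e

Conserve mass number: A = 144 + 0, so A = 144.
Conserve atomic number: Z = 59 − 1, so Z = 58.
Z = 58 is cerium, so the species is ^144_58 Ce.

Ce-144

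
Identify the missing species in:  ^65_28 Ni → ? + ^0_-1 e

Cu-65

Conserve mass number: 65 = A + 0, so A = 65.
Conserve atomic number: 28 = Z − 1, so Z = 29.
Z = 29 is copper, so the species is ^65_29 Cu.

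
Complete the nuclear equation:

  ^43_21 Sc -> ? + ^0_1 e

Ca-43

Conserve mass number: 43 = A + 0, so A = 43.
Conserve atomic number: 21 = Z + 1, so Z = 20.
Z = 20 is calcium, so the species is ^43_20 Ca.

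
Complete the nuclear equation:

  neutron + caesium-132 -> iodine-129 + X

alpha particle

Conserve mass number: 1 + 132 = 129 + A, so A = 4.
Conserve atomic number: 0 + 55 = 53 + Z, so Z = 2.
A = 4 and Z = 2 is helium-4 — an alpha particle.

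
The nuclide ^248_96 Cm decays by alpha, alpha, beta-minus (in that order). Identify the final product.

Np-240

Start: (A, Z) = (248, 96).
After α: (244, 94).
After α: (240, 92).
After β⁻: (240, 93).
Z = 93 is neptunium.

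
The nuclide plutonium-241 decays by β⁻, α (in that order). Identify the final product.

Start: (A, Z) = (241, 94).
After β⁻: (241, 95).
After α: (237, 93).
Z = 93 is neptunium.

Np-237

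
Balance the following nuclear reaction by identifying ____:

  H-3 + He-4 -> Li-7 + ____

Conserve mass number: 3 + 4 = 7 + A, so A = 0.
Conserve atomic number: 1 + 2 = 3 + Z, so Z = 0.
A = 0 and Z = 0 is γ — a gamma ray.

gamma ray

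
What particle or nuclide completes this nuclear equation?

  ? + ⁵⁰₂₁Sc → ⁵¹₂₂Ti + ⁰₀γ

Conserve mass number: A + 50 = 51 + 0, so A = 1.
Conserve atomic number: Z + 21 = 22 + 0, so Z = 1.
A = 1 and Z = 1 is ¹₁H — a proton.

proton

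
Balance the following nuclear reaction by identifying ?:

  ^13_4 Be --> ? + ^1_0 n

Be-12

Conserve mass number: 13 = A + 1, so A = 12.
Conserve atomic number: 4 = Z + 0, so Z = 4.
Z = 4 is beryllium, so the species is ^12_4 Be.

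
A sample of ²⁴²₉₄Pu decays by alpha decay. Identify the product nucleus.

Alpha decay: mass number changes by -4, atomic number by -2.
A: 242 − 4 = 238; Z: 94 − 2 = 92.
Z = 92 is uranium, so the daughter is ²³⁸₉₂U.

U-238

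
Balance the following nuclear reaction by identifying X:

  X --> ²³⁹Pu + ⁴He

Conserve mass number: A = 239 + 4, so A = 243.
Conserve atomic number: Z = 94 + 2, so Z = 96.
Z = 96 is curium, so the species is ²⁴³Cm.

Cm-243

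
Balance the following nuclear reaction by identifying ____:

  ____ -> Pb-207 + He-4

Conserve mass number: A = 207 + 4, so A = 211.
Conserve atomic number: Z = 82 + 2, so Z = 84.
Z = 84 is polonium, so the species is Po-211.

Po-211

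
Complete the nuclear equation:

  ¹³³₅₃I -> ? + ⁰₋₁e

Xe-133

Conserve mass number: 133 = A + 0, so A = 133.
Conserve atomic number: 53 = Z − 1, so Z = 54.
Z = 54 is xenon, so the species is ¹³³₅₄Xe.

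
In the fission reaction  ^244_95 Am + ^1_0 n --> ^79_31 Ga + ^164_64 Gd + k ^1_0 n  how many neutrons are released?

2

Conserve mass number: 245 = 79 + 164 + k, so k = 245 − 243 = 2.
Check atomic number: 95 = 31 + 64 + 0 = 95. ✓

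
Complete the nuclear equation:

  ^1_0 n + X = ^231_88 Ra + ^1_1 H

Ac-231

Conserve mass number: 1 + A = 231 + 1, so A = 231.
Conserve atomic number: 0 + Z = 88 + 1, so Z = 89.
Z = 89 is actinium, so the species is ^231_89 Ac.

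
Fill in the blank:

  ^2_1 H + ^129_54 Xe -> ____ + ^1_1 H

Xe-130

Conserve mass number: 2 + 129 = A + 1, so A = 130.
Conserve atomic number: 1 + 54 = Z + 1, so Z = 54.
Z = 54 is xenon, so the species is ^130_54 Xe.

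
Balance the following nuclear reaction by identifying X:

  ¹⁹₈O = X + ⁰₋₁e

F-19

Conserve mass number: 19 = A + 0, so A = 19.
Conserve atomic number: 8 = Z − 1, so Z = 9.
Z = 9 is fluorine, so the species is ¹⁹₉F.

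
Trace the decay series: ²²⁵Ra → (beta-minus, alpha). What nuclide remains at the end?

Start: (A, Z) = (225, 88).
After β⁻: (225, 89).
After α: (221, 87).
Z = 87 is francium.

Fr-221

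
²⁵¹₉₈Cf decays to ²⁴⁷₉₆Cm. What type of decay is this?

ΔA = 247 − 251 = -4; ΔZ = 96 − 98 = -2.
A drops by 4 and Z drops by 2 — the signature of alpha emission.

alpha decay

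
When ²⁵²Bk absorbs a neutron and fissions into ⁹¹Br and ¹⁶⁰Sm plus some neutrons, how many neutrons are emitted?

2

Conserve mass number: 253 = 91 + 160 + k, so k = 253 − 251 = 2.
Check atomic number: 97 = 35 + 62 + 0 = 97. ✓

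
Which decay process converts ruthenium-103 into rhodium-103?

beta-minus decay

ΔA = 103 − 103 = 0; ΔZ = 45 − 44 = +1.
A is unchanged and Z rises by 1 — a neutron has become a proton (β⁻ decay).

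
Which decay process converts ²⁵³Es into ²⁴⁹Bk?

alpha decay

ΔA = 249 − 253 = -4; ΔZ = 97 − 99 = -2.
A drops by 4 and Z drops by 2 — the signature of alpha emission.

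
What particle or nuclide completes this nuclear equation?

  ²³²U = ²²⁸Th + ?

Conserve mass number: 232 = 228 + A, so A = 4.
Conserve atomic number: 92 = 90 + Z, so Z = 2.
A = 4 and Z = 2 is ⁴He — an alpha particle.

alpha particle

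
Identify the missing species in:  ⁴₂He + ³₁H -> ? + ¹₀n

Conserve mass number: 4 + 3 = A + 1, so A = 6.
Conserve atomic number: 2 + 1 = Z + 0, so Z = 3.
Z = 3 is lithium, so the species is ⁶₃Li.

Li-6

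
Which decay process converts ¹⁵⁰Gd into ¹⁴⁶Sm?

alpha decay

ΔA = 146 − 150 = -4; ΔZ = 62 − 64 = -2.
A drops by 4 and Z drops by 2 — the signature of alpha emission.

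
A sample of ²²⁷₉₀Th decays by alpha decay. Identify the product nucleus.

Alpha decay: mass number changes by -4, atomic number by -2.
A: 227 − 4 = 223; Z: 90 − 2 = 88.
Z = 88 is radium, so the daughter is ²²³₈₈Ra.

Ra-223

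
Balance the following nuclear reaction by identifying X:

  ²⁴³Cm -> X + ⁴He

Pu-239

Conserve mass number: 243 = A + 4, so A = 239.
Conserve atomic number: 96 = Z + 2, so Z = 94.
Z = 94 is plutonium, so the species is ²³⁹Pu.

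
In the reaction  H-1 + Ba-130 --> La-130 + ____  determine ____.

neutron

Conserve mass number: 1 + 130 = 130 + A, so A = 1.
Conserve atomic number: 1 + 56 = 57 + Z, so Z = 0.
A = 1 and Z = 0 is n — a neutron.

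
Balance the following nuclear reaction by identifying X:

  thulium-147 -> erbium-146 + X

proton

Conserve mass number: 147 = 146 + A, so A = 1.
Conserve atomic number: 69 = 68 + Z, so Z = 1.
A = 1 and Z = 1 is hydrogen-1 — a proton.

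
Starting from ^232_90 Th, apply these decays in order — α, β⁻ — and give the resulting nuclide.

Start: (A, Z) = (232, 90).
After α: (228, 88).
After β⁻: (228, 89).
Z = 89 is actinium.

Ac-228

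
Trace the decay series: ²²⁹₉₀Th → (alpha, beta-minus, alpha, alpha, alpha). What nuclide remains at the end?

Start: (A, Z) = (229, 90).
After α: (225, 88).
After β⁻: (225, 89).
After α: (221, 87).
After α: (217, 85).
After α: (213, 83).
Z = 83 is bismuth.

Bi-213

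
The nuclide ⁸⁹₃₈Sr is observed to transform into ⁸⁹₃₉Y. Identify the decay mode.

ΔA = 89 − 89 = 0; ΔZ = 39 − 38 = +1.
A is unchanged and Z rises by 1 — a neutron has become a proton (β⁻ decay).

beta-minus decay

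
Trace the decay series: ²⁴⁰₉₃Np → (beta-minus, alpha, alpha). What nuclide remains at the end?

Start: (A, Z) = (240, 93).
After β⁻: (240, 94).
After α: (236, 92).
After α: (232, 90).
Z = 90 is thorium.

Th-232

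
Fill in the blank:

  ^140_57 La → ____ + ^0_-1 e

Ce-140

Conserve mass number: 140 = A + 0, so A = 140.
Conserve atomic number: 57 = Z − 1, so Z = 58.
Z = 58 is cerium, so the species is ^140_58 Ce.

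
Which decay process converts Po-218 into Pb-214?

alpha decay

ΔA = 214 − 218 = -4; ΔZ = 82 − 84 = -2.
A drops by 4 and Z drops by 2 — the signature of alpha emission.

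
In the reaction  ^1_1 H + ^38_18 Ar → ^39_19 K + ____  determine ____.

Conserve mass number: 1 + 38 = 39 + A, so A = 0.
Conserve atomic number: 1 + 18 = 19 + Z, so Z = 0.
A = 0 and Z = 0 is ^0_0 γ — a gamma ray.

gamma ray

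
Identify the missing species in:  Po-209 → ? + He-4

Conserve mass number: 209 = A + 4, so A = 205.
Conserve atomic number: 84 = Z + 2, so Z = 82.
Z = 82 is lead, so the species is Pb-205.

Pb-205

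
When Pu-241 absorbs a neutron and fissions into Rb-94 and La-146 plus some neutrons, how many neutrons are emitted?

2

Conserve mass number: 242 = 94 + 146 + k, so k = 242 − 240 = 2.
Check atomic number: 94 = 37 + 57 + 0 = 94. ✓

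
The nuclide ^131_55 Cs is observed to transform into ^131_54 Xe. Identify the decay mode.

ΔA = 131 − 131 = 0; ΔZ = 54 − 55 = -1.
A is unchanged and Z drops by 1 — a proton has become a neutron (β⁺ emission or electron capture).

beta-plus decay or electron capture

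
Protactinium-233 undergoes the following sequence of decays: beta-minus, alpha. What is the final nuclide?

Th-229

Start: (A, Z) = (233, 91).
After β⁻: (233, 92).
After α: (229, 90).
Z = 90 is thorium.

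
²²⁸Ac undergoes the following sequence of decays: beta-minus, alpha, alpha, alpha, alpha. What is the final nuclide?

Pb-212

Start: (A, Z) = (228, 89).
After β⁻: (228, 90).
After α: (224, 88).
After α: (220, 86).
After α: (216, 84).
After α: (212, 82).
Z = 82 is lead.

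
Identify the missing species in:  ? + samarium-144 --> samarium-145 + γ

neutron

Conserve mass number: A + 144 = 145 + 0, so A = 1.
Conserve atomic number: Z + 62 = 62 + 0, so Z = 0.
A = 1 and Z = 0 is neutron — a neutron.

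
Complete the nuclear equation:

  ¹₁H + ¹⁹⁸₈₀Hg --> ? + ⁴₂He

Au-195

Conserve mass number: 1 + 198 = A + 4, so A = 195.
Conserve atomic number: 1 + 80 = Z + 2, so Z = 79.
Z = 79 is gold, so the species is ¹⁹⁵₇₉Au.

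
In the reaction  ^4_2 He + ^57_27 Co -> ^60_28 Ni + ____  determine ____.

proton

Conserve mass number: 4 + 57 = 60 + A, so A = 1.
Conserve atomic number: 2 + 27 = 28 + Z, so Z = 1.
A = 1 and Z = 1 is ^1_1 H — a proton.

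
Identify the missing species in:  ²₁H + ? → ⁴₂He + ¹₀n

triton

Conserve mass number: 2 + A = 4 + 1, so A = 3.
Conserve atomic number: 1 + Z = 2 + 0, so Z = 1.
A = 3 and Z = 1 is ³₁H — a triton.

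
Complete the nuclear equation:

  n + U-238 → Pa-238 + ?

proton

Conserve mass number: 1 + 238 = 238 + A, so A = 1.
Conserve atomic number: 0 + 92 = 91 + Z, so Z = 1.
A = 1 and Z = 1 is H-1 — a proton.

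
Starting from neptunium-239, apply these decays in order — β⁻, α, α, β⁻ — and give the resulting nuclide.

Pa-231

Start: (A, Z) = (239, 93).
After β⁻: (239, 94).
After α: (235, 92).
After α: (231, 90).
After β⁻: (231, 91).
Z = 91 is protactinium.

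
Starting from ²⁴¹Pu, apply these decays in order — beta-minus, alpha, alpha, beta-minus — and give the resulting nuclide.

Start: (A, Z) = (241, 94).
After β⁻: (241, 95).
After α: (237, 93).
After α: (233, 91).
After β⁻: (233, 92).
Z = 92 is uranium.

U-233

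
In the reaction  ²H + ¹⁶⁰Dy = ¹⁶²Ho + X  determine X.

gamma ray

Conserve mass number: 2 + 160 = 162 + A, so A = 0.
Conserve atomic number: 1 + 66 = 67 + Z, so Z = 0.
A = 0 and Z = 0 is γ — a gamma ray.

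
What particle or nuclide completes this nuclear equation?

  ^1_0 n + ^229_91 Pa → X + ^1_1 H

Th-229

Conserve mass number: 1 + 229 = A + 1, so A = 229.
Conserve atomic number: 0 + 91 = Z + 1, so Z = 90.
Z = 90 is thorium, so the species is ^229_90 Th.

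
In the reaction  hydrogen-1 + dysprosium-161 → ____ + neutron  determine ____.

Conserve mass number: 1 + 161 = A + 1, so A = 161.
Conserve atomic number: 1 + 66 = Z + 0, so Z = 67.
Z = 67 is holmium, so the species is holmium-161.

Ho-161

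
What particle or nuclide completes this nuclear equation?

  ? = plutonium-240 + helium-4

Cm-244

Conserve mass number: A = 240 + 4, so A = 244.
Conserve atomic number: Z = 94 + 2, so Z = 96.
Z = 96 is curium, so the species is curium-244.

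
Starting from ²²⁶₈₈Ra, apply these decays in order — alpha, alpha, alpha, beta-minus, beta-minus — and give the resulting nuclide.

Po-214

Start: (A, Z) = (226, 88).
After α: (222, 86).
After α: (218, 84).
After α: (214, 82).
After β⁻: (214, 83).
After β⁻: (214, 84).
Z = 84 is polonium.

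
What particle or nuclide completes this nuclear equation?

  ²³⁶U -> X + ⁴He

Th-232

Conserve mass number: 236 = A + 4, so A = 232.
Conserve atomic number: 92 = Z + 2, so Z = 90.
Z = 90 is thorium, so the species is ²³²Th.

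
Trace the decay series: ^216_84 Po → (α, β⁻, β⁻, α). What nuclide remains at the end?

Pb-208

Start: (A, Z) = (216, 84).
After α: (212, 82).
After β⁻: (212, 83).
After β⁻: (212, 84).
After α: (208, 82).
Z = 82 is lead.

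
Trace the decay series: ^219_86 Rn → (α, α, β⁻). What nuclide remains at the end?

Start: (A, Z) = (219, 86).
After α: (215, 84).
After α: (211, 82).
After β⁻: (211, 83).
Z = 83 is bismuth.

Bi-211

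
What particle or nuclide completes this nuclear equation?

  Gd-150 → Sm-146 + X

alpha particle

Conserve mass number: 150 = 146 + A, so A = 4.
Conserve atomic number: 64 = 62 + Z, so Z = 2.
A = 4 and Z = 2 is He-4 — an alpha particle.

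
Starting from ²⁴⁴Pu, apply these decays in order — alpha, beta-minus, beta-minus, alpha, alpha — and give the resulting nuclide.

Th-232

Start: (A, Z) = (244, 94).
After α: (240, 92).
After β⁻: (240, 93).
After β⁻: (240, 94).
After α: (236, 92).
After α: (232, 90).
Z = 90 is thorium.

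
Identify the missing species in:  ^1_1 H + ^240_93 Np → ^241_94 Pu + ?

Conserve mass number: 1 + 240 = 241 + A, so A = 0.
Conserve atomic number: 1 + 93 = 94 + Z, so Z = 0.
A = 0 and Z = 0 is ^0_0 γ — a gamma ray.

gamma ray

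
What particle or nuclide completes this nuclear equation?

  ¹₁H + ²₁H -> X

Conserve mass number: 1 + 2 = A, so A = 3.
Conserve atomic number: 1 + 1 = Z, so Z = 2.
Z = 2 is helium, so the species is ³₂He.

He-3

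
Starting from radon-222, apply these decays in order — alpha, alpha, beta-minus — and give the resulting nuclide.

Start: (A, Z) = (222, 86).
After α: (218, 84).
After α: (214, 82).
After β⁻: (214, 83).
Z = 83 is bismuth.

Bi-214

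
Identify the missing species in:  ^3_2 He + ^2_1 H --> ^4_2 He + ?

Conserve mass number: 3 + 2 = 4 + A, so A = 1.
Conserve atomic number: 2 + 1 = 2 + Z, so Z = 1.
A = 1 and Z = 1 is ^1_1 H — a proton.

proton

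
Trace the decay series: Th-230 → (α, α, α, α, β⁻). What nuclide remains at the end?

Start: (A, Z) = (230, 90).
After α: (226, 88).
After α: (222, 86).
After α: (218, 84).
After α: (214, 82).
After β⁻: (214, 83).
Z = 83 is bismuth.

Bi-214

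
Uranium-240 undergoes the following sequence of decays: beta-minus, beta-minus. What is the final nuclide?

Pu-240

Start: (A, Z) = (240, 92).
After β⁻: (240, 93).
After β⁻: (240, 94).
Z = 94 is plutonium.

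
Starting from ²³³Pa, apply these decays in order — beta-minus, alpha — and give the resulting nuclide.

Th-229

Start: (A, Z) = (233, 91).
After β⁻: (233, 92).
After α: (229, 90).
Z = 90 is thorium.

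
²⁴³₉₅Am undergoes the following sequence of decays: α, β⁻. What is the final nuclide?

Pu-239

Start: (A, Z) = (243, 95).
After α: (239, 93).
After β⁻: (239, 94).
Z = 94 is plutonium.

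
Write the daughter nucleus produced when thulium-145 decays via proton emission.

Proton emission: mass number changes by -1, atomic number by -1.
A: 145 − 1 = 144; Z: 69 − 1 = 68.
Z = 68 is erbium, so the daughter is erbium-144.

Er-144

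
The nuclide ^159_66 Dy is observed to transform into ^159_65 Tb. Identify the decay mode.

ΔA = 159 − 159 = 0; ΔZ = 65 − 66 = -1.
A is unchanged and Z drops by 1 — a proton has become a neutron (β⁺ emission or electron capture).

beta-plus decay or electron capture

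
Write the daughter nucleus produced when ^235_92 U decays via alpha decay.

Th-231

Alpha decay: mass number changes by -4, atomic number by -2.
A: 235 − 4 = 231; Z: 92 − 2 = 90.
Z = 90 is thorium, so the daughter is ^231_90 Th.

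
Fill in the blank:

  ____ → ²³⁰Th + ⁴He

U-234

Conserve mass number: A = 230 + 4, so A = 234.
Conserve atomic number: Z = 90 + 2, so Z = 92.
Z = 92 is uranium, so the species is ²³⁴U.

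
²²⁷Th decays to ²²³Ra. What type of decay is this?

ΔA = 223 − 227 = -4; ΔZ = 88 − 90 = -2.
A drops by 4 and Z drops by 2 — the signature of alpha emission.

alpha decay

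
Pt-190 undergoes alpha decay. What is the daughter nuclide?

Os-186

Alpha decay: mass number changes by -4, atomic number by -2.
A: 190 − 4 = 186; Z: 78 − 2 = 76.
Z = 76 is osmium, so the daughter is Os-186.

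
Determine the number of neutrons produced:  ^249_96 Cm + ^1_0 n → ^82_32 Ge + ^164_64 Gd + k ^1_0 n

4

Conserve mass number: 250 = 82 + 164 + k, so k = 250 − 246 = 4.
Check atomic number: 96 = 32 + 64 + 0 = 96. ✓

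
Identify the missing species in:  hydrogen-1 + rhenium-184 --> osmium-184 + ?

neutron

Conserve mass number: 1 + 184 = 184 + A, so A = 1.
Conserve atomic number: 1 + 75 = 76 + Z, so Z = 0.
A = 1 and Z = 0 is neutron — a neutron.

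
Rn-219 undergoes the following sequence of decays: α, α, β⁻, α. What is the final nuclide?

Start: (A, Z) = (219, 86).
After α: (215, 84).
After α: (211, 82).
After β⁻: (211, 83).
After α: (207, 81).
Z = 81 is thallium.

Tl-207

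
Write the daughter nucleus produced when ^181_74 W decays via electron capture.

Electron capture: mass number changes by +0, atomic number by -1.
A: 181 = 181; Z: 74 − 1 = 73.
Z = 73 is tantalum, so the daughter is ^181_73 Ta.

Ta-181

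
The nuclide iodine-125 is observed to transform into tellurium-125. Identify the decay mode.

ΔA = 125 − 125 = 0; ΔZ = 52 − 53 = -1.
A is unchanged and Z drops by 1 — a proton has become a neutron (β⁺ emission or electron capture).

beta-plus decay or electron capture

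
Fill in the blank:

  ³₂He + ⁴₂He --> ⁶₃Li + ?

Conserve mass number: 3 + 4 = 6 + A, so A = 1.
Conserve atomic number: 2 + 2 = 3 + Z, so Z = 1.
A = 1 and Z = 1 is ¹₁H — a proton.

proton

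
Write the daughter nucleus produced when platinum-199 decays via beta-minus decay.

Au-199

Beta-minus decay: mass number changes by +0, atomic number by +1.
A: 199 = 199; Z: 78 + 1 = 79.
Z = 79 is gold, so the daughter is gold-199.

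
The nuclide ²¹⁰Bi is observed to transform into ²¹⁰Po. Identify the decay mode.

ΔA = 210 − 210 = 0; ΔZ = 84 − 83 = +1.
A is unchanged and Z rises by 1 — a neutron has become a proton (β⁻ decay).

beta-minus decay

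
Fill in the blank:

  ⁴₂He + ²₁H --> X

Conserve mass number: 4 + 2 = A, so A = 6.
Conserve atomic number: 2 + 1 = Z, so Z = 3.
Z = 3 is lithium, so the species is ⁶₃Li.

Li-6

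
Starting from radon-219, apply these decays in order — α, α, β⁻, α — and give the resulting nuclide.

Start: (A, Z) = (219, 86).
After α: (215, 84).
After α: (211, 82).
After β⁻: (211, 83).
After α: (207, 81).
Z = 81 is thallium.

Tl-207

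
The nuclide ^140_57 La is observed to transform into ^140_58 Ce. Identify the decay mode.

ΔA = 140 − 140 = 0; ΔZ = 58 − 57 = +1.
A is unchanged and Z rises by 1 — a neutron has become a proton (β⁻ decay).

beta-minus decay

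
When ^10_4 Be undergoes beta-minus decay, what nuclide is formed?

Beta-minus decay: mass number changes by +0, atomic number by +1.
A: 10 = 10; Z: 4 + 1 = 5.
Z = 5 is boron, so the daughter is ^10_5 B.

B-10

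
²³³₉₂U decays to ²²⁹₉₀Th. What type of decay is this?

alpha decay

ΔA = 229 − 233 = -4; ΔZ = 90 − 92 = -2.
A drops by 4 and Z drops by 2 — the signature of alpha emission.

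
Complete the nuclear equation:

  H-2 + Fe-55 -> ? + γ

Co-57

Conserve mass number: 2 + 55 = A + 0, so A = 57.
Conserve atomic number: 1 + 26 = Z + 0, so Z = 27.
Z = 27 is cobalt, so the species is Co-57.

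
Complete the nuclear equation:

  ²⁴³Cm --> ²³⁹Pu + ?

alpha particle

Conserve mass number: 243 = 239 + A, so A = 4.
Conserve atomic number: 96 = 94 + Z, so Z = 2.
A = 4 and Z = 2 is ⁴He — an alpha particle.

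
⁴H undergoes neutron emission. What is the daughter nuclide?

H-3

Neutron emission: mass number changes by -1, atomic number by +0.
A: 4 − 1 = 3; Z: 1 = 1.
Z = 1 is hydrogen, so the daughter is ³H.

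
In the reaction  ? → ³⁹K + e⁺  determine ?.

Conserve mass number: A = 39 + 0, so A = 39.
Conserve atomic number: Z = 19 + 1, so Z = 20.
Z = 20 is calcium, so the species is ³⁹Ca.

Ca-39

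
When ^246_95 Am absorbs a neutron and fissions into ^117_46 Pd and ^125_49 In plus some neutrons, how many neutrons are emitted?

Conserve mass number: 247 = 117 + 125 + k, so k = 247 − 242 = 5.
Check atomic number: 95 = 46 + 49 + 0 = 95. ✓

5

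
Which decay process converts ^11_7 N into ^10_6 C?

ΔA = 10 − 11 = -1; ΔZ = 6 − 7 = -1.
A drops by 1 and Z drops by 1 — a proton was emitted.

proton emission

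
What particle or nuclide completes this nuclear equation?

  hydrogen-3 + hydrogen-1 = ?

Conserve mass number: 3 + 1 = A, so A = 4.
Conserve atomic number: 1 + 1 = Z, so Z = 2.
A = 4 and Z = 2 is helium-4 — an alpha particle.

He-4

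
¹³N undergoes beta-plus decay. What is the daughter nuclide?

C-13

Beta-plus decay: mass number changes by +0, atomic number by -1.
A: 13 = 13; Z: 7 − 1 = 6.
Z = 6 is carbon, so the daughter is ¹³C.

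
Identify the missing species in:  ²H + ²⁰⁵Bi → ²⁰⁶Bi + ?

proton

Conserve mass number: 2 + 205 = 206 + A, so A = 1.
Conserve atomic number: 1 + 83 = 83 + Z, so Z = 1.
A = 1 and Z = 1 is ¹H — a proton.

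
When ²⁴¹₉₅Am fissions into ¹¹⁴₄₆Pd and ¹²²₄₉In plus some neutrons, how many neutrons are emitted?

Conserve mass number: 241 = 114 + 122 + k, so k = 241 − 236 = 5.
Check atomic number: 95 = 46 + 49 + 0 = 95. ✓

5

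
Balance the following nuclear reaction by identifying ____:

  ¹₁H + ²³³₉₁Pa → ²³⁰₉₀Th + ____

Conserve mass number: 1 + 233 = 230 + A, so A = 4.
Conserve atomic number: 1 + 91 = 90 + Z, so Z = 2.
A = 4 and Z = 2 is ⁴₂He — an alpha particle.

alpha particle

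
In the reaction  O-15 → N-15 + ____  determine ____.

positron

Conserve mass number: 15 = 15 + A, so A = 0.
Conserve atomic number: 8 = 7 + Z, so Z = 1.
A = 0 and Z = 1 is e⁺ — a positron.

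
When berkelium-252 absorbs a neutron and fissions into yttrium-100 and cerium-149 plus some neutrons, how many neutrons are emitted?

Conserve mass number: 253 = 100 + 149 + k, so k = 253 − 249 = 4.
Check atomic number: 97 = 39 + 58 + 0 = 97. ✓

4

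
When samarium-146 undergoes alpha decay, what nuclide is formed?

Alpha decay: mass number changes by -4, atomic number by -2.
A: 146 − 4 = 142; Z: 62 − 2 = 60.
Z = 60 is neodymium, so the daughter is neodymium-142.

Nd-142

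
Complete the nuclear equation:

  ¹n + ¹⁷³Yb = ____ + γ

Yb-174

Conserve mass number: 1 + 173 = A + 0, so A = 174.
Conserve atomic number: 0 + 70 = Z + 0, so Z = 70.
Z = 70 is ytterbium, so the species is ¹⁷⁴Yb.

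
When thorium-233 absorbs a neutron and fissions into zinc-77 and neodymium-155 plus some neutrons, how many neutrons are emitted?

Conserve mass number: 234 = 77 + 155 + k, so k = 234 − 232 = 2.
Check atomic number: 90 = 30 + 60 + 0 = 90. ✓

2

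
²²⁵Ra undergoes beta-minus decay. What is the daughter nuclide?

Ac-225

Beta-minus decay: mass number changes by +0, atomic number by +1.
A: 225 = 225; Z: 88 + 1 = 89.
Z = 89 is actinium, so the daughter is ²²⁵Ac.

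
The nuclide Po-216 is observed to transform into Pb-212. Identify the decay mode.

alpha decay

ΔA = 212 − 216 = -4; ΔZ = 82 − 84 = -2.
A drops by 4 and Z drops by 2 — the signature of alpha emission.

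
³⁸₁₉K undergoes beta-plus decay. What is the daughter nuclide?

Beta-plus decay: mass number changes by +0, atomic number by -1.
A: 38 = 38; Z: 19 − 1 = 18.
Z = 18 is argon, so the daughter is ³⁸₁₈Ar.

Ar-38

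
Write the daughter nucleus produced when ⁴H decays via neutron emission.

H-3

Neutron emission: mass number changes by -1, atomic number by +0.
A: 4 − 1 = 3; Z: 1 = 1.
Z = 1 is hydrogen, so the daughter is ³H.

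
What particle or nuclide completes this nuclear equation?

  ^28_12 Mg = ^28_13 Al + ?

beta-minus particle

Conserve mass number: 28 = 28 + A, so A = 0.
Conserve atomic number: 12 = 13 + Z, so Z = -1.
A = 0 and Z = -1 is ^0_-1 e — a beta-minus particle.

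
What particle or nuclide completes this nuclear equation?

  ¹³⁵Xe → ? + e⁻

Conserve mass number: 135 = A + 0, so A = 135.
Conserve atomic number: 54 = Z − 1, so Z = 55.
Z = 55 is caesium, so the species is ¹³⁵Cs.

Cs-135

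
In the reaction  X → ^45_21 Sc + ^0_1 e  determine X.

Ti-45

Conserve mass number: A = 45 + 0, so A = 45.
Conserve atomic number: Z = 21 + 1, so Z = 22.
Z = 22 is titanium, so the species is ^45_22 Ti.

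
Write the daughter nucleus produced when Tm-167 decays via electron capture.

Er-167

Electron capture: mass number changes by +0, atomic number by -1.
A: 167 = 167; Z: 69 − 1 = 68.
Z = 68 is erbium, so the daughter is Er-167.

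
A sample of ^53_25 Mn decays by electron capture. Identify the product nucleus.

Electron capture: mass number changes by +0, atomic number by -1.
A: 53 = 53; Z: 25 − 1 = 24.
Z = 24 is chromium, so the daughter is ^53_24 Cr.

Cr-53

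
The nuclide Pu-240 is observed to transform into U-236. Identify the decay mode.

alpha decay

ΔA = 236 − 240 = -4; ΔZ = 92 − 94 = -2.
A drops by 4 and Z drops by 2 — the signature of alpha emission.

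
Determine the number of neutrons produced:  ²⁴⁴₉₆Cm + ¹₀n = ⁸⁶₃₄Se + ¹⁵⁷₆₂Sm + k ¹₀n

Conserve mass number: 245 = 86 + 157 + k, so k = 245 − 243 = 2.
Check atomic number: 96 = 34 + 62 + 0 = 96. ✓

2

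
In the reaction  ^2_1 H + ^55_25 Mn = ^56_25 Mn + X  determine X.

proton

Conserve mass number: 2 + 55 = 56 + A, so A = 1.
Conserve atomic number: 1 + 25 = 25 + Z, so Z = 1.
A = 1 and Z = 1 is ^1_1 H — a proton.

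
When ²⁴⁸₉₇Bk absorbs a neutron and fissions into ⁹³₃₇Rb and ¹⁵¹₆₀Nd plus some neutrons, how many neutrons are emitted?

Conserve mass number: 249 = 93 + 151 + k, so k = 249 − 244 = 5.
Check atomic number: 97 = 37 + 60 + 0 = 97. ✓

5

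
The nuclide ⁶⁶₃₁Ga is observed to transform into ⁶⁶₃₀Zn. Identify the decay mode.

ΔA = 66 − 66 = 0; ΔZ = 30 − 31 = -1.
A is unchanged and Z drops by 1 — a proton has become a neutron (β⁺ emission or electron capture).

beta-plus decay or electron capture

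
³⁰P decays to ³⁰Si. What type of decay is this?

beta-plus decay or electron capture

ΔA = 30 − 30 = 0; ΔZ = 14 − 15 = -1.
A is unchanged and Z drops by 1 — a proton has become a neutron (β⁺ emission or electron capture).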